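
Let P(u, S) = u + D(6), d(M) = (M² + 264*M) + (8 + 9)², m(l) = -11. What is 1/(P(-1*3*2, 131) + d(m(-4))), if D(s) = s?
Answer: -1/2494 ≈ -0.00040096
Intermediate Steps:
d(M) = 289 + M² + 264*M (d(M) = (M² + 264*M) + 17² = (M² + 264*M) + 289 = 289 + M² + 264*M)
P(u, S) = 6 + u (P(u, S) = u + 6 = 6 + u)
1/(P(-1*3*2, 131) + d(m(-4))) = 1/((6 - 1*3*2) + (289 + (-11)² + 264*(-11))) = 1/((6 - 3*2) + (289 + 121 - 2904)) = 1/((6 - 6) - 2494) = 1/(0 - 2494) = 1/(-2494) = -1/2494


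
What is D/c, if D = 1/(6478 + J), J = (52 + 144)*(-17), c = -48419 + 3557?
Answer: -1/141135852 ≈ -7.0854e-9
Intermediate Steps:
c = -44862
J = -3332 (J = 196*(-17) = -3332)
D = 1/3146 (D = 1/(6478 - 3332) = 1/3146 ≈ 0.00031786)
D/c = (1/3146)/(-44862) = (1/3146)*(-1/44862) = -1/141135852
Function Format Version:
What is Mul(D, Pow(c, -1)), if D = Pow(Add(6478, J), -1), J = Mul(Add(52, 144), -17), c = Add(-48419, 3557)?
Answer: Rational(-1, 141135852) ≈ -7.0854e-9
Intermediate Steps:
c = -44862
J = -3332 (J = Mul(196, -17) = -3332)
D = Rational(1, 3146) (D = Pow(Add(6478, -3332), -1) = Pow(3146, -1) = Rational(1, 3146) ≈ 0.00031786)
Mul(D, Pow(c, -1)) = Mul(Rational(1, 3146), Pow(-44862, -1)) = Mul(Rational(1, 3146), Rational(-1, 44862)) = Rational(-1, 141135852)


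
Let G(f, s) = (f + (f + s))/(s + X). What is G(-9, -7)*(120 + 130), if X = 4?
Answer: 6250/3 ≈ 2083.3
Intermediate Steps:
G(f, s) = (s + 2*f)/(4 + s) (G(f, s) = (f + (f + s))/(s + 4) = (s + 2*f)/(4 + s))
G(-9, -7)*(120 + 130) = ((-7 + 2*(-9))/(4 - 7))*(120 + 130) = ((-7 - 18)/(-3))*250 = -⅓*(-25)*250 = (25/3)*250 = 6250/3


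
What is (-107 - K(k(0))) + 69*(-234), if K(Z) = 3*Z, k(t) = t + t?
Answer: -16253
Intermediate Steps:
k(t) = 2*t
(-107 - K(k(0))) + 69*(-234) = (-107 - 3*2*0) + 69*(-234) = (-107 - 3*0) - 16146 = (-107 - 1*0) - 16146 = (-107 + 0) - 16146 = -107 - 16146 = -16253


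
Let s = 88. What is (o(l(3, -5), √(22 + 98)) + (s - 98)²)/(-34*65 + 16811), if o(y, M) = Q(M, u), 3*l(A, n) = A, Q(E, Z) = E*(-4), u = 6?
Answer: 100/14601 - 8*√30/14601 ≈ 0.0038478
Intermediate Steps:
Q(E, Z) = -4*E
l(A, n) = A/3
o(y, M) = -4*M
(o(l(3, -5), √(22 + 98)) + (s - 98)²)/(-34*65 + 16811) = (-4*√(22 + 98) + (88 - 98)²)/(-34*65 + 16811) = (-8*√30 + (-10)²)/(-2210 + 16811) = (-8*√30 + 100)/14601 = (-8*√30 + 100)*(1/14601) = (100 - 8*√30)*(1/14601) = 100/14601 - 8*√30/14601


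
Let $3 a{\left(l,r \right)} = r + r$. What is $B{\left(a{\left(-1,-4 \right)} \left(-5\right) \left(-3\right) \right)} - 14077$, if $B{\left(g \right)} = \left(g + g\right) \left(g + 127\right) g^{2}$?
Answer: $-11150077$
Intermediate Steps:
$a{\left(l,r \right)} = \frac{2 r}{3}$ ($a{\left(l,r \right)} = \frac{r + r}{3} = \frac{2 r}{3}$)
$B{\left(g \right)} = 2 g^{3} \left(127 + g\right)$ ($B{\left(g \right)} = 2 g \left(127 + g\right) g^{2} = 2 g^{3} \left(127 + g\right)$)
$B{\left(a{\left(-1,-4 \right)} \left(-5\right) \left(-3\right) \right)} - 14077 = 2 \left(\frac{2}{3} \left(-4\right) \left(-5\right) \left(-3\right)\right)^{3} \left(127 + \frac{2}{3} \left(-4\right) \left(-5\right) \left(-3\right)\right) - 14077 = 2 \left(\left(- \frac{8}{3}\right) \left(-5\right) \left(-3\right)\right)^{3} \left(127 + \left(- \frac{8}{3}\right) \left(-5\right) \left(-3\right)\right) - 14077 = 2 \left(\frac{40}{3} \left(-3\right)\right)^{3} \left(127 + \frac{40}{3} \left(-3\right)\right) - 14077 = 2 \left(-40\right)^{3} \left(127 - 40\right) - 14077 = 2 \left(-64000\right) 87 - 14077 = -11136000 - 14077 = -11150077$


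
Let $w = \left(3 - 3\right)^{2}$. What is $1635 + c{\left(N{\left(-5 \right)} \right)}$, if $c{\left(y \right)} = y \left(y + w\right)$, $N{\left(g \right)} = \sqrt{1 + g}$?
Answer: $1631$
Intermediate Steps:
$w = 0$ ($w = 0^{2} = 0$)
$c{\left(y \right)} = y^{2}$ ($c{\left(y \right)} = y \left(y + 0\right) = y y = y^{2}$)
$1635 + c{\left(N{\left(-5 \right)} \right)} = 1635 + \left(\sqrt{1 - 5}\right)^{2} = 1635 + \left(\sqrt{-4}\right)^{2} = 1635 + \left(2 i\right)^{2} = 1635 - 4 = 1631$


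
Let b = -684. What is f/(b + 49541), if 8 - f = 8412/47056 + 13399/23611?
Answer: 2014798663/13570510744028 ≈ 0.00014847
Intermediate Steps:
f = 2014798663/277759804 (f = 8 - (8412/47056 + 13399/23611) = 8 - (8412*(1/47056) + 13399*(1/23611)) = 8 - (2103/11764 + 13399/23611) = 8 - 1*207279769/277759804 = 8 - 207279769/277759804 = 2014798663/277759804 ≈ 7.2537)
f/(b + 49541) = 2014798663/(277759804*(-684 + 49541)) = (2014798663/277759804)/48857 = (2014798663/277759804)*(1/48857) = 2014798663/13570510744028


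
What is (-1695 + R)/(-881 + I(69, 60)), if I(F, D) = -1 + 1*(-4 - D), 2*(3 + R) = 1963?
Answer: 1433/1892 ≈ 0.75740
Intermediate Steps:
R = 1957/2 (R = -3 + (½)*1963 = -3 + 1963/2 = 1957/2 ≈ 978.50)
I(F, D) = -5 - D (I(F, D) = -1 + (-4 - D) = -5 - D)
(-1695 + R)/(-881 + I(69, 60)) = (-1695 + 1957/2)/(-881 + (-5 - 1*60)) = -1433/(2*(-881 + (-5 - 60))) = -1433/(2*(-881 - 65)) = -1433/2/(-946) = -1433/2*(-1/946) = 1433/1892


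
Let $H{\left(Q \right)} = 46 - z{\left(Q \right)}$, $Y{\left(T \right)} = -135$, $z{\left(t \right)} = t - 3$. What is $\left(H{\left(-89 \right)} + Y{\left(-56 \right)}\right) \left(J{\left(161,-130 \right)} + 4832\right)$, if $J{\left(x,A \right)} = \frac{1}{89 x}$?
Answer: $\frac{207713187}{14329} \approx 14496.0$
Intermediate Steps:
$z{\left(t \right)} = -3 + t$
$J{\left(x,A \right)} = \frac{1}{89 x}$
$H{\left(Q \right)} = 49 - Q$ ($H{\left(Q \right)} = 46 - \left(-3 + Q\right) = 49 - Q$)
$\left(H{\left(-89 \right)} + Y{\left(-56 \right)}\right) \left(J{\left(161,-130 \right)} + 4832\right) = \left(\left(49 - -89\right) - 135\right) \left(\frac{1}{89 \cdot 161} + 4832\right) = \left(\left(49 + 89\right) - 135\right) \left(\frac{1}{89} \cdot \frac{1}{161} + 4832\right) = \left(138 - 135\right) \left(\frac{1}{14329} + 4832\right) = 3 \cdot \frac{69237729}{14329} = \frac{207713187}{14329}$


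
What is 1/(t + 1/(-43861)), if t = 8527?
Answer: 43861/374002746 ≈ 0.00011727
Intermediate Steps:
1/(t + 1/(-43861)) = 1/(8527 + 1/(-43861)) = 1/(8527 - 1/43861) = 1/(374002746/43861) = 43861/374002746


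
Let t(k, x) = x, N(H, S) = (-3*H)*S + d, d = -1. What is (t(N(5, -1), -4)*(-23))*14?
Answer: 1288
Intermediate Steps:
N(H, S) = -1 - 3*H*S (N(H, S) = (-3*H)*S - 1 = -3*H*S - 1 = -1 - 3*H*S)
(t(N(5, -1), -4)*(-23))*14 = -4*(-23)*14 = 92*14 = 1288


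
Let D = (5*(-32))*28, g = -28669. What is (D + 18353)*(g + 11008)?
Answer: -245011053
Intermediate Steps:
D = -4480 (D = -160*28 = -4480)
(D + 18353)*(g + 11008) = (-4480 + 18353)*(-28669 + 11008) = 13873*(-17661) = -245011053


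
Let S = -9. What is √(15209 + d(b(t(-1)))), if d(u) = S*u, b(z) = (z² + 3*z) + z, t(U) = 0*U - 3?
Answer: 2*√3809 ≈ 123.43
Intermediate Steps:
t(U) = -3 (t(U) = 0 - 3 = -3)
b(z) = z² + 4*z
d(u) = -9*u
√(15209 + d(b(t(-1)))) = √(15209 - (-27)*(4 - 3)) = √(15209 - (-27)) = √(15209 - 9*(-3)) = √(15209 + 27) = √15236 = 2*√3809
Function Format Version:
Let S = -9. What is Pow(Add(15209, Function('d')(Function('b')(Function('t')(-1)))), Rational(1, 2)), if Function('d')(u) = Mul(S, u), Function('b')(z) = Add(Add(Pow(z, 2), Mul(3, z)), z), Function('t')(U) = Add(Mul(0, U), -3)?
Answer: Mul(2, Pow(3809, Rational(1, 2))) ≈ 123.43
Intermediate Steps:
Function('t')(U) = -3 (Function('t')(U) = Add(0, -3) = -3)
Function('b')(z) = Add(Pow(z, 2), Mul(4, z))
Function('d')(u) = Mul(-9, u)
Pow(Add(15209, Function('d')(Function('b')(Function('t')(-1)))), Rational(1, 2)) = Pow(Add(15209, Mul(-9, Mul(-3, Add(4, -3)))), Rational(1, 2)) = Pow(Add(15209, Mul(-9, Mul(-3, 1))), Rational(1, 2)) = Pow(Add(15209, Mul(-9, -3)), Rational(1, 2)) = Pow(Add(15209, 27), Rational(1, 2)) = Pow(15236, Rational(1, 2)) = Mul(2, Pow(3809, Rational(1, 2)))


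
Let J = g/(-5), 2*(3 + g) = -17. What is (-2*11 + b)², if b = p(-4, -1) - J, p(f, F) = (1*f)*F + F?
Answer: 45369/100 ≈ 453.69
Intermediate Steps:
g = -23/2 (g = -3 + (½)*(-17) = -3 - 17/2 = -23/2 ≈ -11.500)
J = 23/10 (J = -23/2/(-5) = -23/2*(-⅕) = 23/10 ≈ 2.3000)
p(f, F) = F + F*f (p(f, F) = f*F + F = F*f + F = F + F*f)
b = 7/10 (b = -(1 - 4) - 1*23/10 = -1*(-3) - 23/10 = 3 - 23/10 = 7/10 ≈ 0.70000)
(-2*11 + b)² = (-2*11 + 7/10)² = (-22 + 7/10)² = (-213/10)² = 45369/100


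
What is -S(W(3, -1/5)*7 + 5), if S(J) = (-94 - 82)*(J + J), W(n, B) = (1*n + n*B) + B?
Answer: 35904/5 ≈ 7180.8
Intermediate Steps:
W(n, B) = B + n + B*n (W(n, B) = (n + B*n) + B = B + n + B*n)
S(J) = -352*J
-S(W(3, -1/5)*7 + 5) = -(-352)*((-1/5 + 3 - 1/5*3)*7 + 5) = -(-352)*((-1*⅕ + 3 - 1*⅕*3)*7 + 5) = -(-352)*((-⅕ + 3 - ⅕*3)*7 + 5) = -(-352)*((-⅕ + 3 - ⅗)*7 + 5) = -(-352)*((11/5)*7 + 5) = -(-352)*(77/5 + 5) = -(-352)*102/5 = -1*(-35904/5) = 35904/5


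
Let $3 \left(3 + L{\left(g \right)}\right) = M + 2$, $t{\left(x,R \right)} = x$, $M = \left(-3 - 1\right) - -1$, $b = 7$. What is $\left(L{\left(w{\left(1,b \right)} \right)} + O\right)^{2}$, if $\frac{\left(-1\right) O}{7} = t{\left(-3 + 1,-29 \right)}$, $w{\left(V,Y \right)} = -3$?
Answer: $\frac{1024}{9} \approx 113.78$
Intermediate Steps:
$M = -3$ ($M = \left(-3 - 1\right) + 1 = -4 + 1 = -3$)
$L{\left(g \right)} = - \frac{10}{3}$ ($L{\left(g \right)} = -3 + \frac{-3 + 2}{3} = -3 + \frac{1}{3} \left(-1\right) = -3 - \frac{1}{3} = - \frac{10}{3}$)
$O = 14$ ($O = - 7 \left(-3 + 1\right) = \left(-7\right) \left(-2\right) = 14$)
$\left(L{\left(w{\left(1,b \right)} \right)} + O\right)^{2} = \left(- \frac{10}{3} + 14\right)^{2} = \left(\frac{32}{3}\right)^{2} = \frac{1024}{9}$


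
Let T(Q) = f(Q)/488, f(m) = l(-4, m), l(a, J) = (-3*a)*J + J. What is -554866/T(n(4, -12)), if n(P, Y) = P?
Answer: -5207204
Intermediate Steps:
l(a, J) = J - 3*J*a (l(a, J) = -3*J*a + J = J - 3*J*a)
f(m) = 13*m (f(m) = m*(1 - 3*(-4)) = m*(1 + 12) = m*13 = 13*m)
T(Q) = 13*Q/488 (T(Q) = (13*Q)/488 = (13*Q)*(1/488) = 13*Q/488)
-554866/T(n(4, -12)) = -554866/((13/488)*4) = -554866/13/122 = -554866*122/13 = -5207204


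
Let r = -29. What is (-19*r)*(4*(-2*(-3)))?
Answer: 13224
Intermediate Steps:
(-19*r)*(4*(-2*(-3))) = (-19*(-29))*(4*(-2*(-3))) = 551*(4*6) = 551*24 = 13224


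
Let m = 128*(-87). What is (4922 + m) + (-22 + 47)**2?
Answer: -5589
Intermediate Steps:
m = -11136
(4922 + m) + (-22 + 47)**2 = (4922 - 11136) + (-22 + 47)**2 = -6214 + 25**2 = -6214 + 625 = -5589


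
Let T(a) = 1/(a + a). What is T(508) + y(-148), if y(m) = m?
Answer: -150367/1016 ≈ -148.00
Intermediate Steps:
T(a) = 1/(2*a)
T(508) + y(-148) = (1/2)/508 - 148 = (1/2)*(1/508) - 148 = 1/1016 - 148 = -150367/1016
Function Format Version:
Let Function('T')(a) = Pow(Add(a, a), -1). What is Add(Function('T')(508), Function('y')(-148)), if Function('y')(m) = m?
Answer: Rational(-150367, 1016) ≈ -148.00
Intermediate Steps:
Function('T')(a) = Mul(Rational(1, 2), Pow(a, -1)) (Function('T')(a) = Pow(Mul(2, a), -1) = Mul(Rational(1, 2), Pow(a, -1)))
Add(Function('T')(508), Function('y')(-148)) = Add(Mul(Rational(1, 2), Pow(508, -1)), -148) = Add(Mul(Rational(1, 2), Rational(1, 508)), -148) = Add(Rational(1, 1016), -148) = Rational(-150367, 1016)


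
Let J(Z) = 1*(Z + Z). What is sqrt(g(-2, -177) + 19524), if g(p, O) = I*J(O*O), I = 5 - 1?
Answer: 2*sqrt(67539) ≈ 519.77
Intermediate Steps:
I = 4
J(Z) = 2*Z (J(Z) = 1*(2*Z) = 2*Z)
g(p, O) = 8*O**2 (g(p, O) = 4*(2*(O*O)) = 4*(2*O**2) = 8*O**2)
sqrt(g(-2, -177) + 19524) = sqrt(8*(-177)**2 + 19524) = sqrt(8*31329 + 19524) = sqrt(250632 + 19524) = sqrt(270156) = 2*sqrt(67539)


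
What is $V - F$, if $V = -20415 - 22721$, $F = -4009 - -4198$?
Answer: $-43325$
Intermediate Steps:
$F = 189$ ($F = -4009 + 4198 = 189$)
$V = -43136$
$V - F = -43136 - 189 = -43325$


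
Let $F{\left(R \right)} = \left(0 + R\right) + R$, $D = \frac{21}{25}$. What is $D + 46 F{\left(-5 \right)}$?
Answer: $- \frac{11479}{25} \approx -459.16$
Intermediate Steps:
$D = \frac{21}{25}$ ($D = 21 \cdot \frac{1}{25} = \frac{21}{25} \approx 0.84$)
$F{\left(R \right)} = 2 R$ ($F{\left(R \right)} = R + R = 2 R$)
$D + 46 F{\left(-5 \right)} = \frac{21}{25} + 46 \cdot 2 \left(-5\right) = \frac{21}{25} + 46 \left(-10\right) = \frac{21}{25} - 460 = - \frac{11479}{25}$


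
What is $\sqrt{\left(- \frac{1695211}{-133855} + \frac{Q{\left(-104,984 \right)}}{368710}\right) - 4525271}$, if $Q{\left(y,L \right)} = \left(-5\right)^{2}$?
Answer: $\frac{i \sqrt{440902334326571148712836930}}{9870735410} \approx 2127.3 i$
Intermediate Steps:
$Q{\left(y,L \right)} = 25$
$\sqrt{\left(- \frac{1695211}{-133855} + \frac{Q{\left(-104,984 \right)}}{368710}\right) - 4525271} = \sqrt{\left(- \frac{1695211}{-133855} + \frac{25}{368710}\right) - 4525271} = \sqrt{\left(\left(-1695211\right) \left(- \frac{1}{133855}\right) + 25 \cdot \frac{1}{368710}\right) - 4525271} = \sqrt{\left(\frac{1695211}{133855} + \frac{5}{73742}\right) - 4525271} = \sqrt{\frac{125008918837}{9870735410} - 4525271} = \sqrt{- \frac{44667627690627273}{9870735410}} = \frac{i \sqrt{440902334326571148712836930}}{9870735410}$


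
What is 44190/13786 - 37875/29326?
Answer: 386885595/202144118 ≈ 1.9139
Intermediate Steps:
44190/13786 - 37875/29326 = 44190*(1/13786) - 37875*1/29326 = 22095/6893 - 37875/29326 = 386885595/202144118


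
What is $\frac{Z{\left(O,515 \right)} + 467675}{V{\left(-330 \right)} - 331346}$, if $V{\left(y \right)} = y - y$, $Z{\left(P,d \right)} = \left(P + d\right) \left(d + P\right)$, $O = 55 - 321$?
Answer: $- \frac{264838}{165673} \approx -1.5986$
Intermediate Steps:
$O = -266$ ($O = 55 - 321 = -266$)
$Z{\left(P,d \right)} = \left(P + d\right)^{2}$ ($Z{\left(P,d \right)} = \left(P + d\right) \left(P + d\right) = \left(P + d\right)^{2}$)
$V{\left(y \right)} = 0$
$\frac{Z{\left(O,515 \right)} + 467675}{V{\left(-330 \right)} - 331346} = \frac{\left(-266 + 515\right)^{2} + 467675}{0 - 331346} = \frac{249^{2} + 467675}{-331346} = \left(62001 + 467675\right) \left(- \frac{1}{331346}\right) = 529676 \left(- \frac{1}{331346}\right) = - \frac{264838}{165673}$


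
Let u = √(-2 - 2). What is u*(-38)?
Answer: -76*I ≈ -76.0*I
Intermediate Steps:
u = 2*I (u = √(-4) = 2*I ≈ 2.0*I)
u*(-38) = (2*I)*(-38) = -76*I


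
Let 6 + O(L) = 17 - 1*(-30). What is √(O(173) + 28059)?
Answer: 10*√281 ≈ 167.63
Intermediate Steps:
O(L) = 41 (O(L) = -6 + (17 - 1*(-30)) = -6 + (17 + 30) = -6 + 47 = 41)
√(O(173) + 28059) = √(41 + 28059) = √28100 = 10*√281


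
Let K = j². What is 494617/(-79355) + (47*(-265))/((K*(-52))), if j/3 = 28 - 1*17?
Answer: -27020804951/4493714940 ≈ -6.0130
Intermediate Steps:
j = 33 (j = 3*(28 - 1*17) = 3*(28 - 17) = 3*11 = 33)
K = 1089 (K = 33² = 1089)
494617/(-79355) + (47*(-265))/((K*(-52))) = 494617/(-79355) + (47*(-265))/((1089*(-52))) = 494617*(-1/79355) - 12455/(-56628) = -494617/79355 - 12455*(-1/56628) = -494617/79355 + 12455/56628 = -27020804951/4493714940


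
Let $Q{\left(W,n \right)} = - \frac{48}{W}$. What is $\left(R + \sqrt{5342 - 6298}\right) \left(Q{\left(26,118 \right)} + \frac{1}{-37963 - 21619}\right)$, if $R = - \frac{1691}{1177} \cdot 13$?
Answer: $\frac{2418097871}{70128014} - \frac{1429981 i \sqrt{239}}{387283} \approx 34.481 - 57.082 i$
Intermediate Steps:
$R = - \frac{21983}{1177}$ ($R = \left(-1691\right) \frac{1}{1177} \cdot 13 = \left(- \frac{1691}{1177}\right) 13 = - \frac{21983}{1177} \approx -18.677$)
$\left(R + \sqrt{5342 - 6298}\right) \left(Q{\left(26,118 \right)} + \frac{1}{-37963 - 21619}\right) = \left(- \frac{21983}{1177} + \sqrt{5342 - 6298}\right) \left(- \frac{48}{26} + \frac{1}{-37963 - 21619}\right) = \left(- \frac{21983}{1177} + \sqrt{5342 - 6298}\right) \left(\left(-48\right) \frac{1}{26} + \frac{1}{-59582}\right) = \left(- \frac{21983}{1177} + \sqrt{-956}\right) \left(- \frac{24}{13} - \frac{1}{59582}\right) = \left(- \frac{21983}{1177} + 2 i \sqrt{239}\right) \left(- \frac{1429981}{774566}\right) = \frac{2418097871}{70128014} - \frac{1429981 i \sqrt{239}}{387283}$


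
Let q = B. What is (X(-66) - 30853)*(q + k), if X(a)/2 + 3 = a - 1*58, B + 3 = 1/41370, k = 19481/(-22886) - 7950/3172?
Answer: 24746959935673949/125134583210 ≈ 1.9776e+5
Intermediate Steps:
k = -30467179/9074299 (k = 19481*(-1/22886) - 7950*1/3172 = -19481/22886 - 3975/1586 = -30467179/9074299 ≈ -3.3575)
B = -124109/41370 (B = -3 + 1/41370 = -124109/41370 ≈ -3.0000)
X(a) = -122 + 2*a (X(a) = -6 + 2*(a - 1*58) = -6 + 2*(a - 58) = -6 + 2*(-58 + a) = -6 + (-116 + 2*a) = -122 + 2*a)
q = -124109/41370 ≈ -3.0000
(X(-66) - 30853)*(q + k) = ((-122 + 2*(-66)) - 30853)*(-124109/41370 - 30467179/9074299) = ((-122 - 132) - 30853)*(-2386629369821/375403749630) = (-254 - 30853)*(-2386629369821/375403749630) = -31107*(-2386629369821/375403749630) = 24746959935673949/125134583210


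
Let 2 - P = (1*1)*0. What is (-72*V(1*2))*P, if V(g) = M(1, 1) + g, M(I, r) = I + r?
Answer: -576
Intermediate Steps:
P = 2 (P = 2 - 1*1*0 = 2 - 0 = 2 - 1*0 = 2 + 0 = 2)
V(g) = 2 + g (V(g) = (1 + 1) + g = 2 + g)
(-72*V(1*2))*P = -72*(2 + 1*2)*2 = -72*(2 + 2)*2 = -72*4*2 = -288*2 = -576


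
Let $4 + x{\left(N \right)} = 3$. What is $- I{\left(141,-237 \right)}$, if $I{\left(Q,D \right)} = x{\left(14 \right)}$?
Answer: $1$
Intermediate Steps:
$x{\left(N \right)} = -1$ ($x{\left(N \right)} = -4 + 3 = -1$)
$I{\left(Q,D \right)} = -1$
$- I{\left(141,-237 \right)} = \left(-1\right) \left(-1\right) = 1$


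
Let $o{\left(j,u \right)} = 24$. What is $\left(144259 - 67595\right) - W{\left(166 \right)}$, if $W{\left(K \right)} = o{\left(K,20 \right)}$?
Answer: $76640$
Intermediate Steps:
$W{\left(K \right)} = 24$
$\left(144259 - 67595\right) - W{\left(166 \right)} = \left(144259 - 67595\right) - 24 = 76664 - 24 = 76640$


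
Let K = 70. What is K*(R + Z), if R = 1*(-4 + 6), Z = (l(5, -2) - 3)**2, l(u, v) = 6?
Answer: 770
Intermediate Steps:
Z = 9 (Z = (6 - 3)**2 = 3**2 = 9)
R = 2 (R = 1*2 = 2)
K*(R + Z) = 70*(2 + 9) = 70*11 = 770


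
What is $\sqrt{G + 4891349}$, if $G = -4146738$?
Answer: $\sqrt{744611} \approx 862.91$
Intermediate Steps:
$\sqrt{G + 4891349} = \sqrt{-4146738 + 4891349} = \sqrt{744611}$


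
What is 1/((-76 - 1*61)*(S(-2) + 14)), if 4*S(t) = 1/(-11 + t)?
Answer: -52/99599 ≈ -0.00052209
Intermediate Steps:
S(t) = 1/(4*(-11 + t))
1/((-76 - 1*61)*(S(-2) + 14)) = 1/((-76 - 1*61)*(1/(4*(-11 - 2)) + 14)) = 1/((-76 - 61)*((¼)/(-13) + 14)) = 1/(-137*((¼)*(-1/13) + 14)) = 1/(-137*(-1/52 + 14)) = 1/(-137*727/52) = 1/(-99599/52) = -52/99599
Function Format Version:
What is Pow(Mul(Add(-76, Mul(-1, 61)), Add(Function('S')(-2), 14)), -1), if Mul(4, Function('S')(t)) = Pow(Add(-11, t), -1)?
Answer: Rational(-52, 99599) ≈ -0.00052209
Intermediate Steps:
Function('S')(t) = Mul(Rational(1, 4), Pow(Add(-11, t), -1))
Pow(Mul(Add(-76, Mul(-1, 61)), Add(Function('S')(-2), 14)), -1) = Pow(Mul(Add(-76, Mul(-1, 61)), Add(Mul(Rational(1, 4), Pow(Add(-11, -2), -1)), 14)), -1) = Pow(Mul(Add(-76, -61), Add(Mul(Rational(1, 4), Pow(-13, -1)), 14)), -1) = Pow(Mul(-137, Add(Mul(Rational(1, 4), Rational(-1, 13)), 14)), -1) = Pow(Mul(-137, Add(Rational(-1, 52), 14)), -1) = Pow(Mul(-137, Rational(727, 52)), -1) = Pow(Rational(-99599, 52), -1) = Rational(-52, 99599)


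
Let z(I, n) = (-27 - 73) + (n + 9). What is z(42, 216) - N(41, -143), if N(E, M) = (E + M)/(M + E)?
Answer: 124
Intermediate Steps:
N(E, M) = 1 (N(E, M) = (E + M)/(E + M) = 1)
z(I, n) = -91 + n (z(I, n) = -100 + (9 + n) = -91 + n)
z(42, 216) - N(41, -143) = (-91 + 216) - 1*1 = 125 - 1 = 124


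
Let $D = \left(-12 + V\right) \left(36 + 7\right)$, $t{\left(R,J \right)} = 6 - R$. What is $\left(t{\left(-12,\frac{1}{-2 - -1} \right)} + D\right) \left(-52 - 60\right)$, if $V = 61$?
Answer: $-238000$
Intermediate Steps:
$D = 2107$ ($D = \left(-12 + 61\right) \left(36 + 7\right) = 49 \cdot 43 = 2107$)
$\left(t{\left(-12,\frac{1}{-2 - -1} \right)} + D\right) \left(-52 - 60\right) = \left(\left(6 - -12\right) + 2107\right) \left(-52 - 60\right) = \left(\left(6 + 12\right) + 2107\right) \left(-52 - 60\right) = \left(18 + 2107\right) \left(-112\right) = 2125 \left(-112\right) = -238000$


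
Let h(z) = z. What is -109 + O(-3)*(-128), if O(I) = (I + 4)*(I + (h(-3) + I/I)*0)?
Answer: 275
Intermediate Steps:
O(I) = I*(4 + I) (O(I) = (I + 4)*(I + (-3 + I/I)*0) = (4 + I)*(I + (-3 + 1)*0) = (4 + I)*(I - 2*0) = (4 + I)*(I + 0) = (4 + I)*I = I*(4 + I))
-109 + O(-3)*(-128) = -109 - 3*(4 - 3)*(-128) = -109 - 3*1*(-128) = -109 - 3*(-128) = -109 + 384 = 275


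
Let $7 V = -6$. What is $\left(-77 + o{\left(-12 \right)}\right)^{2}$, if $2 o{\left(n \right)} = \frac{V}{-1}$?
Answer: $\frac{287296}{49} \approx 5863.2$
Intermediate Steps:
$V = - \frac{6}{7}$ ($V = \frac{1}{7} \left(-6\right) = - \frac{6}{7} \approx -0.85714$)
$o{\left(n \right)} = \frac{3}{7}$ ($o{\left(n \right)} = \frac{\left(- \frac{6}{7}\right) \frac{1}{-1}}{2} = \frac{\left(- \frac{6}{7}\right) \left(-1\right)}{2} = \frac{1}{2} \cdot \frac{6}{7} = \frac{3}{7}$)
$\left(-77 + o{\left(-12 \right)}\right)^{2} = \left(-77 + \frac{3}{7}\right)^{2} = \left(- \frac{536}{7}\right)^{2} = \frac{287296}{49}$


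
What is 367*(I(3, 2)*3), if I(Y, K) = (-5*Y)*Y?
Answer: -49545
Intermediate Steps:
I(Y, K) = -5*Y²
367*(I(3, 2)*3) = 367*(-5*3²*3) = 367*(-5*9*3) = 367*(-45*3) = 367*(-135) = -49545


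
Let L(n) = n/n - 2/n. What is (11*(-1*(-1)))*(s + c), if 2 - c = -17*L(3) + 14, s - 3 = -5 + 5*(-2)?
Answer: -605/3 ≈ -201.67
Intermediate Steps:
L(n) = 1 - 2/n
s = -12 (s = 3 + (-5 + 5*(-2)) = 3 + (-5 - 10) = 3 - 15 = -12)
c = -19/3 (c = 2 - (-17*(-2 + 3)/3 + 14) = 2 - (-17/3 + 14) = 2 - 1*25/3 = 2 - 25/3 = -19/3 ≈ -6.3333)
(11*(-1*(-1)))*(s + c) = (11*(-1*(-1)))*(-12 - 19/3) = (11*1)*(-55/3) = 11*(-55/3) = -605/3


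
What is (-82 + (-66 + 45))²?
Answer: 10609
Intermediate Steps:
(-82 + (-66 + 45))² = (-82 - 21)² = (-103)² = 10609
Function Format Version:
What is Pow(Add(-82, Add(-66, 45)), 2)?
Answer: 10609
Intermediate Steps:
Pow(Add(-82, Add(-66, 45)), 2) = Pow(Add(-82, -21), 2) = Pow(-103, 2) = 10609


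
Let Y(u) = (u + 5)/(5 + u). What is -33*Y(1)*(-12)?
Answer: 396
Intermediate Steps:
Y(u) = 1 (Y(u) = (5 + u)/(5 + u) = 1)
-33*Y(1)*(-12) = -33*1*(-12) = -33*(-12) = 396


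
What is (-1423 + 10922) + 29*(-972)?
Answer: -18689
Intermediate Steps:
(-1423 + 10922) + 29*(-972) = 9499 - 28188 = -18689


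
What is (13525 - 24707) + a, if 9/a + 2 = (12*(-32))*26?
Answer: -111663461/9986 ≈ -11182.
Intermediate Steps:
a = -9/9986 (a = 9/(-2 + (12*(-32))*26) = 9/(-2 - 384*26) = 9/(-2 - 9984) = 9/(-9986) = 9*(-1/9986) = -9/9986 ≈ -0.00090126)
(13525 - 24707) + a = (13525 - 24707) - 9/9986 = -11182 - 9/9986 = -111663461/9986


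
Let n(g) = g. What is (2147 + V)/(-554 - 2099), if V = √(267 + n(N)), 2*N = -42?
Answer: -2147/2653 - √246/2653 ≈ -0.81518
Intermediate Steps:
N = -21 (N = (½)*(-42) = -21)
V = √246 (V = √(267 - 21) = √246 ≈ 15.684)
(2147 + V)/(-554 - 2099) = (2147 + √246)/(-554 - 2099) = (2147 + √246)/(-2653) = (2147 + √246)*(-1/2653) = -2147/2653 - √246/2653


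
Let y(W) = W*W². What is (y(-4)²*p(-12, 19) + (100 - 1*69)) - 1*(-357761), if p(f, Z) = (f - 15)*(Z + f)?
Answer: -416352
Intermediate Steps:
p(f, Z) = (-15 + f)*(Z + f)
y(W) = W³
(y(-4)²*p(-12, 19) + (100 - 1*69)) - 1*(-357761) = (((-4)³)²*((-12)² - 15*19 - 15*(-12) + 19*(-12)) + (100 - 1*69)) - 1*(-357761) = ((-64)²*(144 - 285 + 180 - 228) + (100 - 69)) + 357761 = (4096*(-189) + 31) + 357761 = (-774144 + 31) + 357761 = -774113 + 357761 = -416352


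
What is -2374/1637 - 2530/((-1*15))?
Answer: 821200/4911 ≈ 167.22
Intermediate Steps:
-2374/1637 - 2530/((-1*15)) = -2374*1/1637 - 2530/(-15) = -2374/1637 - 2530*(-1/15) = -2374/1637 + 506/3 = 821200/4911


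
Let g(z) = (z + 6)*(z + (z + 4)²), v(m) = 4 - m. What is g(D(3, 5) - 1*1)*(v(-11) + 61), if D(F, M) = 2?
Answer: 13832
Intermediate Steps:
g(z) = (6 + z)*(z + (4 + z)²)
g(D(3, 5) - 1*1)*(v(-11) + 61) = (96 + (2 - 1*1)³ + 15*(2 - 1*1)² + 70*(2 - 1*1))*((4 - 1*(-11)) + 61) = (96 + (2 - 1)³ + 15*(2 - 1)² + 70*(2 - 1))*((4 + 11) + 61) = (96 + 1³ + 15*1² + 70*1)*(15 + 61) = (96 + 1 + 15*1 + 70)*76 = (96 + 1 + 15 + 70)*76 = 182*76 = 13832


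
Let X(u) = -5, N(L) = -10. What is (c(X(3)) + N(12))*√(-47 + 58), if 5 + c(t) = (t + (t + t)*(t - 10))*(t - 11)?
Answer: -2335*√11 ≈ -7744.3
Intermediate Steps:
c(t) = -5 + (-11 + t)*(t + 2*t*(-10 + t)) (c(t) = -5 + (t + (t + t)*(t - 10))*(t - 11) = -5 + (t + (2*t)*(-10 + t))*(-11 + t) = -5 + (t + 2*t*(-10 + t))*(-11 + t) = -5 + (-11 + t)*(t + 2*t*(-10 + t)))
(c(X(3)) + N(12))*√(-47 + 58) = ((-5 - 41*(-5)² + 2*(-5)³ + 209*(-5)) - 10)*√(-47 + 58) = ((-5 - 41*25 + 2*(-125) - 1045) - 10)*√11 = ((-5 - 1025 - 250 - 1045) - 10)*√11 = (-2325 - 10)*√11 = -2335*√11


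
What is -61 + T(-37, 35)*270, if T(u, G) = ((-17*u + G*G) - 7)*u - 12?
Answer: -18454831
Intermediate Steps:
T(u, G) = -12 + u*(-7 + G² - 17*u) (T(u, G) = ((-17*u + G²) - 7)*u - 12 = ((G² - 17*u) - 7)*u - 12 = (-7 + G² - 17*u)*u - 12 = u*(-7 + G² - 17*u) - 12 = -12 + u*(-7 + G² - 17*u))
-61 + T(-37, 35)*270 = -61 + (-12 - 17*(-37)² - 7*(-37) - 37*35²)*270 = -61 + (-12 - 17*1369 + 259 - 37*1225)*270 = -61 + (-12 - 23273 + 259 - 45325)*270 = -61 - 68351*270 = -61 - 18454770 = -18454831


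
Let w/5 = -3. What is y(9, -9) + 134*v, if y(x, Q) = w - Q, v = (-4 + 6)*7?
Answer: 1870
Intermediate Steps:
w = -15 (w = 5*(-3) = -15)
v = 14 (v = 2*7 = 14)
y(x, Q) = -15 - Q
y(9, -9) + 134*v = (-15 - 1*(-9)) + 134*14 = (-15 + 9) + 1876 = -6 + 1876 = 1870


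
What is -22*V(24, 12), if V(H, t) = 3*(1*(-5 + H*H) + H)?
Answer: -39270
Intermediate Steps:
V(H, t) = -15 + 3*H + 3*H**2 (V(H, t) = 3*(1*(-5 + H**2) + H) = 3*((-5 + H**2) + H) = 3*(-5 + H + H**2) = -15 + 3*H + 3*H**2)
-22*V(24, 12) = -22*(-15 + 3*24 + 3*24**2) = -22*(-15 + 72 + 3*576) = -22*(-15 + 72 + 1728) = -22*1785 = -39270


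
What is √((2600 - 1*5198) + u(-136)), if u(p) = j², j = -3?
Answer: I*√2589 ≈ 50.882*I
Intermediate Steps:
u(p) = 9 (u(p) = (-3)² = 9)
√((2600 - 1*5198) + u(-136)) = √((2600 - 1*5198) + 9) = √((2600 - 5198) + 9) = √(-2598 + 9) = √(-2589) = I*√2589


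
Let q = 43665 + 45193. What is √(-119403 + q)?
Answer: I*√30545 ≈ 174.77*I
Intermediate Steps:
q = 88858
√(-119403 + q) = √(-119403 + 88858) = √(-30545) = I*√30545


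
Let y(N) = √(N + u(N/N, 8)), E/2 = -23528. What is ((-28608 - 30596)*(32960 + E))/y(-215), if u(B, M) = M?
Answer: -834539584*I*√23/69 ≈ -5.8004e+7*I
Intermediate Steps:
E = -47056 (E = 2*(-23528) = -47056)
y(N) = √(8 + N) (y(N) = √(N + 8) = √(8 + N))
((-28608 - 30596)*(32960 + E))/y(-215) = ((-28608 - 30596)*(32960 - 47056))/(√(8 - 215)) = (-59204*(-14096))/(√(-207)) = 834539584/((3*I*√23)) = 834539584*(-I*√23/69) = -834539584*I*√23/69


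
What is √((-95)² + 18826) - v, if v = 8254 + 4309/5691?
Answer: -46977823/5691 + √27851 ≈ -8087.9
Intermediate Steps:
v = 46977823/5691 (v = 8254 + 4309*(1/5691) = 8254 + 4309/5691 = 46977823/5691 ≈ 8254.8)
√((-95)² + 18826) - v = √((-95)² + 18826) - 1*46977823/5691 = √(9025 + 18826) - 46977823/5691 = √27851 - 46977823/5691 = -46977823/5691 + √27851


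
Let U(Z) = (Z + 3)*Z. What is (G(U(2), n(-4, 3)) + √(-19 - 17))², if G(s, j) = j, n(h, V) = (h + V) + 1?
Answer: -36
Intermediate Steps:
U(Z) = Z*(3 + Z) (U(Z) = (3 + Z)*Z = Z*(3 + Z))
n(h, V) = 1 + V + h (n(h, V) = (V + h) + 1 = 1 + V + h)
(G(U(2), n(-4, 3)) + √(-19 - 17))² = ((1 + 3 - 4) + √(-19 - 17))² = (0 + √(-36))² = (0 + 6*I)² = (6*I)² = -36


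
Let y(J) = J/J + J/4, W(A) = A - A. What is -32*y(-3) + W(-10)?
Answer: -8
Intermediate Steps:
W(A) = 0
y(J) = 1 + J/4 (y(J) = 1 + J*(¼) = 1 + J/4)
-32*y(-3) + W(-10) = -32*(1 + (¼)*(-3)) + 0 = -32*(1 - ¾) + 0 = -32*¼ + 0 = -8 + 0 = -8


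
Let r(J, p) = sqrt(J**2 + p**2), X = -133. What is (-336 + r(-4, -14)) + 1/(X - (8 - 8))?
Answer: -44689/133 + 2*sqrt(53) ≈ -321.45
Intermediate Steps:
(-336 + r(-4, -14)) + 1/(X - (8 - 8)) = (-336 + sqrt((-4)**2 + (-14)**2)) + 1/(-133 - (8 - 8)) = (-336 + sqrt(16 + 196)) + 1/(-133 - 1*0) = (-336 + sqrt(212)) + 1/(-133 + 0) = (-336 + 2*sqrt(53)) + 1/(-133) = (-336 + 2*sqrt(53)) - 1/133 = -44689/133 + 2*sqrt(53)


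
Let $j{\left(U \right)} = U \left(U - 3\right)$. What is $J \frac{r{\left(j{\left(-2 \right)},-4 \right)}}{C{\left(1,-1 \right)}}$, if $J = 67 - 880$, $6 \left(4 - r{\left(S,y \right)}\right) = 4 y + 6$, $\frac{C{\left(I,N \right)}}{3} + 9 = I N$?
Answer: $\frac{4607}{30} \approx 153.57$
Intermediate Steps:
$C{\left(I,N \right)} = -27 + 3 I N$
$j{\left(U \right)} = U \left(-3 + U\right)$
$r{\left(S,y \right)} = 3 - \frac{2 y}{3}$ ($r{\left(S,y \right)} = 4 - \frac{4 y + 6}{6} = 4 - \frac{6 + 4 y}{6} = 4 - \left(1 + \frac{2 y}{3}\right) = 3 - \frac{2 y}{3}$)
$J = -813$ ($J = 67 - 880 = -813$)
$J \frac{r{\left(j{\left(-2 \right)},-4 \right)}}{C{\left(1,-1 \right)}} = - 813 \frac{3 - - \frac{8}{3}}{-27 + 3 \cdot 1 \left(-1\right)} = - 813 \frac{3 + \frac{8}{3}}{-27 - 3} = - 813 \frac{17}{3 \left(-30\right)} = - 813 \cdot \frac{17}{3} \left(- \frac{1}{30}\right) = \left(-813\right) \left(- \frac{17}{90}\right) = \frac{4607}{30}$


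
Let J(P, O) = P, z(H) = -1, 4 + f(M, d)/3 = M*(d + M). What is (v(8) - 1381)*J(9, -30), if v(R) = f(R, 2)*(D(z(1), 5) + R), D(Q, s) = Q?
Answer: 1935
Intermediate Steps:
f(M, d) = -12 + 3*M*(M + d) (f(M, d) = -12 + 3*(M*(d + M)) = -12 + 3*(M*(M + d)) = -12 + 3*M*(M + d))
v(R) = (-1 + R)*(-12 + 3*R**2 + 6*R) (v(R) = (-12 + 3*R**2 + 3*R*2)*(-1 + R) = (-12 + 3*R**2 + 6*R)*(-1 + R) = (-1 + R)*(-12 + 3*R**2 + 6*R))
(v(8) - 1381)*J(9, -30) = (3*(-1 + 8)*(-4 + 8**2 + 2*8) - 1381)*9 = (3*7*(-4 + 64 + 16) - 1381)*9 = (3*7*76 - 1381)*9 = (1596 - 1381)*9 = 215*9 = 1935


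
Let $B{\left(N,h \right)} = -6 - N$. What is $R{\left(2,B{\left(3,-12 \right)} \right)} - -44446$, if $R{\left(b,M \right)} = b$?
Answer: $44448$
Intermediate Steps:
$R{\left(2,B{\left(3,-12 \right)} \right)} - -44446 = 2 - -44446 = 2 + 44446 = 44448$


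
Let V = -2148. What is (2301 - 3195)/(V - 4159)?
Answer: 894/6307 ≈ 0.14175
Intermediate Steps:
(2301 - 3195)/(V - 4159) = (2301 - 3195)/(-2148 - 4159) = -894/(-6307) = -894*(-1/6307) = 894/6307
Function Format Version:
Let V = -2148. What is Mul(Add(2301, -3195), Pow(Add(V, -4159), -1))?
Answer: Rational(894, 6307) ≈ 0.14175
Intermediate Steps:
Mul(Add(2301, -3195), Pow(Add(V, -4159), -1)) = Mul(Add(2301, -3195), Pow(Add(-2148, -4159), -1)) = Mul(-894, Pow(-6307, -1)) = Mul(-894, Rational(-1, 6307)) = Rational(894, 6307)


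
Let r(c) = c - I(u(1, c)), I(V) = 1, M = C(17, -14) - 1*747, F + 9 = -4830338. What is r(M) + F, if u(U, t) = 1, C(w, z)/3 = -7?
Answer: -4831116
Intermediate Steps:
F = -4830347 (F = -9 - 4830338 = -4830347)
C(w, z) = -21 (C(w, z) = 3*(-7) = -21)
M = -768 (M = -21 - 1*747 = -21 - 747 = -768)
r(c) = -1 + c (r(c) = c - 1*1 = c - 1 = -1 + c)
r(M) + F = (-1 - 768) - 4830347 = -769 - 4830347 = -4831116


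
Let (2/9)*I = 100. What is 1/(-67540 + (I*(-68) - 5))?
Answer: -1/98145 ≈ -1.0189e-5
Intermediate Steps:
I = 450 (I = (9/2)*100 = 450)
1/(-67540 + (I*(-68) - 5)) = 1/(-67540 + (450*(-68) - 5)) = 1/(-67540 + (-30600 - 5)) = 1/(-67540 - 30605) = 1/(-98145) = -1/98145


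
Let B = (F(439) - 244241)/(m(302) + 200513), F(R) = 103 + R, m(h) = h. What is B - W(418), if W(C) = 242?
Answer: -48840929/200815 ≈ -243.21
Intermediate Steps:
B = -243699/200815 (B = ((103 + 439) - 244241)/(302 + 200513) = (542 - 244241)/200815 = -243699*1/200815 = -243699/200815 ≈ -1.2136)
B - W(418) = -243699/200815 - 1*242 = -243699/200815 - 242 = -48840929/200815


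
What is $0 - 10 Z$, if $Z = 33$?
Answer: $-330$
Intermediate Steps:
$0 - 10 Z = 0 - 330 = -330$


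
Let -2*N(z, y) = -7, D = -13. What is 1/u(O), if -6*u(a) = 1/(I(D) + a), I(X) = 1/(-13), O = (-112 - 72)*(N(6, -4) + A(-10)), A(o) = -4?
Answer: -7170/13 ≈ -551.54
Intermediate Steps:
N(z, y) = 7/2 (N(z, y) = -½*(-7) = 7/2)
O = 92 (O = (-112 - 72)*(7/2 - 4) = -184*(-½) = 92)
I(X) = -1/13
u(a) = -1/(6*(-1/13 + a))
1/u(O) = 1/(-13/(-6 + 78*92)) = 1/(-13/(-6 + 7176)) = 1/(-13/7170) = -7170/13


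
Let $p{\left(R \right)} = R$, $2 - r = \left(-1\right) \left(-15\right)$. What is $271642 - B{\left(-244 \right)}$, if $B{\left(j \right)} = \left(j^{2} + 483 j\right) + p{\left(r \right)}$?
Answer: $329971$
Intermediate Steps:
$r = -13$ ($r = 2 - \left(-1\right) \left(-15\right) = 2 - 15 = -13$)
$B{\left(j \right)} = -13 + j^{2} + 483 j$ ($B{\left(j \right)} = \left(j^{2} + 483 j\right) - 13 = -13 + j^{2} + 483 j$)
$271642 - B{\left(-244 \right)} = 271642 - \left(-13 + \left(-244\right)^{2} + 483 \left(-244\right)\right) = 271642 - \left(-13 + 59536 - 117852\right) = 271642 - -58329 = 271642 + 58329 = 329971$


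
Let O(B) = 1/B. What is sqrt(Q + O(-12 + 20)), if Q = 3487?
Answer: sqrt(55794)/4 ≈ 59.052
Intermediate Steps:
sqrt(Q + O(-12 + 20)) = sqrt(3487 + 1/(-12 + 20)) = sqrt(3487 + 1/8) = sqrt(27897/8) = sqrt(55794)/4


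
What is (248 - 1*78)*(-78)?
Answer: -13260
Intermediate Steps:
(248 - 1*78)*(-78) = (248 - 78)*(-78) = 170*(-78) = -13260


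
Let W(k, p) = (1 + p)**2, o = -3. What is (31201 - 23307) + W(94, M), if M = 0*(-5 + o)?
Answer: 7895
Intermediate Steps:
M = 0 (M = 0*(-5 - 3) = 0*(-8) = 0)
(31201 - 23307) + W(94, M) = (31201 - 23307) + (1 + 0)**2 = 7894 + 1**2 = 7894 + 1 = 7895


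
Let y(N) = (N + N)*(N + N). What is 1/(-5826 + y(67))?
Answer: 1/12130 ≈ 8.2440e-5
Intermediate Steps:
y(N) = 4*N² (y(N) = (2*N)*(2*N) = 4*N²)
1/(-5826 + y(67)) = 1/(-5826 + 4*67²) = 1/(-5826 + 4*4489) = 1/(-5826 + 17956) = 1/12130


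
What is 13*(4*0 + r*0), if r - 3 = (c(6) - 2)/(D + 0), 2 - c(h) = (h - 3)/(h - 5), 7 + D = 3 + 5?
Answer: 0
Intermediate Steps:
D = 1 (D = -7 + (3 + 5) = -7 + 8 = 1)
c(h) = 2 - (-3 + h)/(-5 + h) (c(h) = 2 - (h - 3)/(h - 5) = 2 - (-3 + h)/(-5 + h))
r = 0 (r = 3 + ((-7 + 6)/(-5 + 6) - 2)/(1 + 0) = 3 + (-1/1 - 2)/1 = 3 + (1*(-1) - 2)*1 = 3 + (-1 - 2)*1 = 3 - 3*1 = 3 - 3 = 0)
13*(4*0 + r*0) = 13*(4*0 + 0*0) = 13*(0 + 0) = 13*0 = 0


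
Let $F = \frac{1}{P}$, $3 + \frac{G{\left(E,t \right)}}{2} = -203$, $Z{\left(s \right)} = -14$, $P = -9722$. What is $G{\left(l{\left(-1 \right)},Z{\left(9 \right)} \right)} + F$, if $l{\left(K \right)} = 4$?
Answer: $- \frac{4005465}{9722} \approx -412.0$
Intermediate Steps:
$G{\left(E,t \right)} = -412$ ($G{\left(E,t \right)} = -6 + 2 \left(-203\right) = -6 - 406 = -412$)
$F = - \frac{1}{9722}$ ($F = \frac{1}{-9722} = - \frac{1}{9722} \approx -0.00010286$)
$G{\left(l{\left(-1 \right)},Z{\left(9 \right)} \right)} + F = -412 - \frac{1}{9722} = - \frac{4005465}{9722}$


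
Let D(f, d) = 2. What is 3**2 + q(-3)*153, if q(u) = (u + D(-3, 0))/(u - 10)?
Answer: 270/13 ≈ 20.769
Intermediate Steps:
q(u) = (2 + u)/(-10 + u) (q(u) = (u + 2)/(u - 10) = (2 + u)/(-10 + u))
3**2 + q(-3)*153 = 3**2 + ((2 - 3)/(-10 - 3))*153 = 9 + (-1/(-13))*153 = 9 - 1/13*(-1)*153 = 9 + (1/13)*153 = 9 + 153/13 = 270/13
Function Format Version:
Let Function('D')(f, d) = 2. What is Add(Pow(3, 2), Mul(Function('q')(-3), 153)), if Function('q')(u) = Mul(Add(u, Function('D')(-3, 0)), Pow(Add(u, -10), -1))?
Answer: Rational(270, 13) ≈ 20.769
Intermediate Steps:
Function('q')(u) = Mul(Pow(Add(-10, u), -1), Add(2, u)) (Function('q')(u) = Mul(Add(u, 2), Pow(Add(u, -10), -1)) = Mul(Add(2, u), Pow(Add(-10, u), -1)) = Mul(Pow(Add(-10, u), -1), Add(2, u)))
Add(Pow(3, 2), Mul(Function('q')(-3), 153)) = Add(Pow(3, 2), Mul(Mul(Pow(Add(-10, -3), -1), Add(2, -3)), 153)) = Add(9, Mul(Mul(Pow(-13, -1), -1), 153)) = Add(9, Mul(Mul(Rational(-1, 13), -1), 153)) = Add(9, Mul(Rational(1, 13), 153)) = Add(9, Rational(153, 13)) = Rational(270, 13)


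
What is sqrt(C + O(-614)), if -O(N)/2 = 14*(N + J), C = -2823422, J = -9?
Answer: I*sqrt(2805978) ≈ 1675.1*I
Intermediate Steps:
O(N) = 252 - 28*N (O(N) = -28*(N - 9) = -28*(-9 + N) = -2*(-126 + 14*N) = 252 - 28*N)
sqrt(C + O(-614)) = sqrt(-2823422 + (252 - 28*(-614))) = sqrt(-2823422 + (252 + 17192)) = sqrt(-2823422 + 17444) = sqrt(-2805978) = I*sqrt(2805978)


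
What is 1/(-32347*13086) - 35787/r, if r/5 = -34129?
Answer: 15148380766009/72232807023090 ≈ 0.20972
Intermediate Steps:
r = -170645 (r = 5*(-34129) = -170645)
1/(-32347*13086) - 35787/r = 1/(-32347*13086) - 35787/(-170645) = -1/32347*1/13086 - 35787*(-1/170645) = -1/423292842 + 35787/170645 = 15148380766009/72232807023090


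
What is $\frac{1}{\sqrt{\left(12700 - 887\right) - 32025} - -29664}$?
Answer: $\frac{7416}{219993277} - \frac{i \sqrt{5053}}{439986554} \approx 3.371 \cdot 10^{-5} - 1.6156 \cdot 10^{-7} i$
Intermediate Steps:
$\frac{1}{\sqrt{\left(12700 - 887\right) - 32025} - -29664} = \frac{1}{\sqrt{11813 - 32025} + 29664} = \frac{1}{\sqrt{-20212} + 29664} = \frac{1}{2 i \sqrt{5053} + 29664} = \frac{1}{29664 + 2 i \sqrt{5053}}$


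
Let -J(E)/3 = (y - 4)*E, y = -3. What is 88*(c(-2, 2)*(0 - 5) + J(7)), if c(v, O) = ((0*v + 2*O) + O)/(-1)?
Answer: 15576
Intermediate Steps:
c(v, O) = -3*O (c(v, O) = ((0 + 2*O) + O)*(-1) = (2*O + O)*(-1) = (3*O)*(-1) = -3*O)
J(E) = 21*E (J(E) = -3*(-3 - 4)*E = -(-21)*E = 21*E)
88*(c(-2, 2)*(0 - 5) + J(7)) = 88*((-3*2)*(0 - 5) + 21*7) = 88*(-6*(-5) + 147) = 88*(30 + 147) = 88*177 = 15576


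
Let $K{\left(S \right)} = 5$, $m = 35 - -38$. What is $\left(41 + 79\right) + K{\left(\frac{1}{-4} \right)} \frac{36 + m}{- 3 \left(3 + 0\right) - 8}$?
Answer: $\frac{1495}{17} \approx 87.941$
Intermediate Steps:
$m = 73$ ($m = 35 + 38 = 73$)
$\left(41 + 79\right) + K{\left(\frac{1}{-4} \right)} \frac{36 + m}{- 3 \left(3 + 0\right) - 8} = \left(41 + 79\right) + 5 \frac{36 + 73}{- 3 \left(3 + 0\right) - 8} = 120 + 5 \frac{109}{\left(-3\right) 3 - 8} = 120 + 5 \frac{109}{-9 - 8} = 120 + 5 \frac{109}{-17} = 120 + 5 \cdot 109 \left(- \frac{1}{17}\right) = 120 + 5 \left(- \frac{109}{17}\right) = 120 - \frac{545}{17} = \frac{1495}{17}$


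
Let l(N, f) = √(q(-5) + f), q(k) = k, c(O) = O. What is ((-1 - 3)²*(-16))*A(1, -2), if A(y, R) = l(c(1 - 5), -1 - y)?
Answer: -256*I*√7 ≈ -677.31*I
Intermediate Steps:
l(N, f) = √(-5 + f)
A(y, R) = √(-6 - y) (A(y, R) = √(-5 + (-1 - y)) = √(-6 - y))
((-1 - 3)²*(-16))*A(1, -2) = ((-1 - 3)²*(-16))*√(-6 - 1*1) = ((-4)²*(-16))*√(-6 - 1) = (16*(-16))*√(-7) = -256*I*√7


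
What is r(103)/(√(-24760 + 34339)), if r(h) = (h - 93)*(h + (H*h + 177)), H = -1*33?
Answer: -31190*√9579/9579 ≈ -318.68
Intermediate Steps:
H = -33
r(h) = (-93 + h)*(177 - 32*h) (r(h) = (h - 93)*(h + (-33*h + 177)) = (-93 + h)*(h + (177 - 33*h)) = (-93 + h)*(177 - 32*h))
r(103)/(√(-24760 + 34339)) = (-16461 - 32*103² + 3153*103)/(√(-24760 + 34339)) = (-16461 - 32*10609 + 324759)/(√9579) = (-16461 - 339488 + 324759)*(√9579/9579) = -31190*√9579/9579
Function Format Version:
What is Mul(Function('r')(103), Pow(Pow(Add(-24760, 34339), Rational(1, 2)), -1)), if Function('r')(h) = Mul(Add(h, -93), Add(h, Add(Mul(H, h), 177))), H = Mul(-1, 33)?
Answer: Mul(Rational(-31190, 9579), Pow(9579, Rational(1, 2))) ≈ -318.68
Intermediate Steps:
H = -33
Function('r')(h) = Mul(Add(-93, h), Add(177, Mul(-32, h))) (Function('r')(h) = Mul(Add(h, -93), Add(h, Add(Mul(-33, h), 177))) = Mul(Add(-93, h), Add(h, Add(177, Mul(-33, h)))) = Mul(Add(-93, h), Add(177, Mul(-32, h))))
Mul(Function('r')(103), Pow(Pow(Add(-24760, 34339), Rational(1, 2)), -1)) = Mul(Add(-16461, Mul(-32, Pow(103, 2)), Mul(3153, 103)), Pow(Pow(Add(-24760, 34339), Rational(1, 2)), -1)) = Mul(Add(-16461, Mul(-32, 10609), 324759), Pow(Pow(9579, Rational(1, 2)), -1)) = Mul(Add(-16461, -339488, 324759), Mul(Rational(1, 9579), Pow(9579, Rational(1, 2)))) = Mul(-31190, Mul(Rational(1, 9579), Pow(9579, Rational(1, 2)))) = Mul(Rational(-31190, 9579), Pow(9579, Rational(1, 2)))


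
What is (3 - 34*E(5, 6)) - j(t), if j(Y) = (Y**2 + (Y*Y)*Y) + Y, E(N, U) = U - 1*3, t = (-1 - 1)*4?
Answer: 357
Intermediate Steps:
t = -8 (t = -2*4 = -8)
E(N, U) = -3 + U (E(N, U) = U - 3 = -3 + U)
j(Y) = Y + Y**2 + Y**3 (j(Y) = (Y**2 + Y**2*Y) + Y = (Y**2 + Y**3) + Y = Y + Y**2 + Y**3)
(3 - 34*E(5, 6)) - j(t) = (3 - 34*(-3 + 6)) - (-8)*(1 - 8 + (-8)**2) = (3 - 34*3) - (-8)*(1 - 8 + 64) = (3 - 102) - (-8)*57 = -99 - 1*(-456) = -99 + 456 = 357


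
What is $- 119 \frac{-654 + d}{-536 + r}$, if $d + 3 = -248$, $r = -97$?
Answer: $- \frac{107695}{633} \approx -170.13$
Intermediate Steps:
$d = -251$ ($d = -3 - 248 = -251$)
$- 119 \frac{-654 + d}{-536 + r} = - 119 \frac{-654 - 251}{-536 - 97} = - 119 \left(- \frac{905}{-633}\right) = - 119 \left(\left(-905\right) \left(- \frac{1}{633}\right)\right) = \left(-119\right) \frac{905}{633} = - \frac{107695}{633}$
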